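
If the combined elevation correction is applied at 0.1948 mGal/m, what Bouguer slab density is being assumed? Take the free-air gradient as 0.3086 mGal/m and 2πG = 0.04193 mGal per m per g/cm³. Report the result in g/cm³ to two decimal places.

2.71

0.1948 = 0.3086 − 0.04193 × ρ
ρ = (0.3086 − 0.1948) / 0.04193 = 2.71 g/cm³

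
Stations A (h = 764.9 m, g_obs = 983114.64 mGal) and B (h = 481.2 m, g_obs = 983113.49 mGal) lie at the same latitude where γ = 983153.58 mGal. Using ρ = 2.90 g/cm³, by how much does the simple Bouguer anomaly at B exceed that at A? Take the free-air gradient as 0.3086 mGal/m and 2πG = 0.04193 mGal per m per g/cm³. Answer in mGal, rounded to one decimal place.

-54.2

Δg_SB(A) = 983114.64 − 983153.58 + 0.3086×764.9 − 0.04193×2.90×764.9 = 104.10 mGal
Δg_SB(B) = 983113.49 − 983153.58 + 0.3086×481.2 − 0.04193×2.90×481.2 = 49.90 mGal
Difference = 49.90 − (104.10) = -54.20 mGal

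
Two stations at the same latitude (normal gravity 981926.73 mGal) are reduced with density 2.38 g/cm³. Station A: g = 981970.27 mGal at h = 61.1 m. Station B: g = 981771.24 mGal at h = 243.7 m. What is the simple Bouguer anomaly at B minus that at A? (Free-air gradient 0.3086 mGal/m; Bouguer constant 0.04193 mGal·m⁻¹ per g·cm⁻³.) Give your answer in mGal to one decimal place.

Δg_SB(A) = 981970.27 − 981926.73 + 0.3086×61.1 − 0.04193×2.38×61.1 = 56.30 mGal
Δg_SB(B) = 981771.24 − 981926.73 + 0.3086×243.7 − 0.04193×2.38×243.7 = -104.60 mGal
Difference = -104.60 − (56.30) = -160.90 mGal

-160.9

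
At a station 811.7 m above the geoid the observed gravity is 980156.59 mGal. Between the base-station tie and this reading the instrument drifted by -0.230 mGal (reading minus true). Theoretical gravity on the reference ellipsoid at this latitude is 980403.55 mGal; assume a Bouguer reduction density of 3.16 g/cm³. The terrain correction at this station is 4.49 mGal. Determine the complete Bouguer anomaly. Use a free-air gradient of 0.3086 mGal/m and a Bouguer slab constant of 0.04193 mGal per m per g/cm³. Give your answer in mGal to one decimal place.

Drift-corrected reading = 980156.59 − (-0.230) = 980156.820 mGal
Free-air correction = 0.3086 × 811.7 = 250.49 mGal
Free-air anomaly = 980156.820 − 980403.55 + (250.49) = 3.760 mGal
Bouguer slab correction = 0.04193 × 3.16 × 811.7 = 107.55 mGal
Simple Bouguer anomaly = 3.760 − (107.55) = -103.790 mGal
Complete Bouguer anomaly = -103.790 + 4.49 = -99.300 mGal

-99.3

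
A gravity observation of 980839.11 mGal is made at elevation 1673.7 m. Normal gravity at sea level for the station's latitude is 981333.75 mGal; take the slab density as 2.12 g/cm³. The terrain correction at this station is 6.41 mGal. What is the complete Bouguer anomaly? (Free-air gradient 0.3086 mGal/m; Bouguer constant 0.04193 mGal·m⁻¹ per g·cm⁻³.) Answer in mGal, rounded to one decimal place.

Free-air correction = 0.3086 × 1673.7 = 516.50 mGal
Free-air anomaly = 980839.11 − 981333.75 + (516.50) = 21.86 mGal
Bouguer slab correction = 0.04193 × 2.12 × 1673.7 = 148.78 mGal
Simple Bouguer anomaly = 21.86 − (148.78) = -126.92 mGal
Complete Bouguer anomaly = -126.92 + 6.41 = -120.51 mGal

-120.5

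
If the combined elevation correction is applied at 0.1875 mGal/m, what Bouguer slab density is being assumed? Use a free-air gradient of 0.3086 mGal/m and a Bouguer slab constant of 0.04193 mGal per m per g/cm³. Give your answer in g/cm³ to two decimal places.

0.1875 = 0.3086 − 0.04193 × ρ
ρ = (0.3086 − 0.1875) / 0.04193 = 2.89 g/cm³

2.89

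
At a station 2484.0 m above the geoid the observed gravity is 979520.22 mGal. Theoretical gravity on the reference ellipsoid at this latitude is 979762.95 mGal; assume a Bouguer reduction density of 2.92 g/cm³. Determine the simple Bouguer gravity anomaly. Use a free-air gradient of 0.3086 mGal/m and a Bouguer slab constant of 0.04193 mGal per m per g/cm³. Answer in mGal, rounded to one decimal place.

Free-air correction = 0.3086 × 2484.0 = 766.56 mGal
Free-air anomaly = 979520.22 − 979762.95 + (766.56) = 523.83 mGal
Bouguer slab correction = 0.04193 × 2.92 × 2484.0 = 304.13 mGal
Simple Bouguer anomaly = 523.83 − (304.13) = 219.70 mGal

219.7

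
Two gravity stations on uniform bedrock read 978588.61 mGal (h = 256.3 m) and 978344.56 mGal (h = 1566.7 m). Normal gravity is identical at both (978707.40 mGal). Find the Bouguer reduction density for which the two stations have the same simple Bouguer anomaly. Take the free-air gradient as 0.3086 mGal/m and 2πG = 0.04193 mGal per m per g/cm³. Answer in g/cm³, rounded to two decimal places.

2.92

Δg_obs = 978344.56 − 978588.61 = -244.05 mGal over Δh = 1566.7 − 256.3 = 1310.4 m
Equal Bouguer anomalies ⇒ Δg_obs + (0.3086 − 0.04193ρ)·Δh = 0
0.3086 − 0.04193ρ = −Δg_obs/Δh = 0.18624
ρ = (0.3086 − 0.18624) / 0.04193 = 2.92 g/cm³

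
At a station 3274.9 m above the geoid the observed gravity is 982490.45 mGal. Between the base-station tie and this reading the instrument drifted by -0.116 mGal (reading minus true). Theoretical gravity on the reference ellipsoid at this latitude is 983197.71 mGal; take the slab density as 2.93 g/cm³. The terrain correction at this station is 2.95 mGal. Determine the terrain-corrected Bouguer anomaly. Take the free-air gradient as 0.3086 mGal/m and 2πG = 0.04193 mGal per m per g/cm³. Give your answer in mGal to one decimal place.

Drift-corrected reading = 982490.45 − (-0.116) = 982490.566 mGal
Free-air correction = 0.3086 × 3274.9 = 1010.63 mGal
Free-air anomaly = 982490.566 − 983197.71 + (1010.63) = 303.486 mGal
Bouguer slab correction = 0.04193 × 2.93 × 3274.9 = 402.34 mGal
Simple Bouguer anomaly = 303.486 − (402.34) = -98.854 mGal
Complete Bouguer anomaly = -98.854 + 2.95 = -95.904 mGal

-95.9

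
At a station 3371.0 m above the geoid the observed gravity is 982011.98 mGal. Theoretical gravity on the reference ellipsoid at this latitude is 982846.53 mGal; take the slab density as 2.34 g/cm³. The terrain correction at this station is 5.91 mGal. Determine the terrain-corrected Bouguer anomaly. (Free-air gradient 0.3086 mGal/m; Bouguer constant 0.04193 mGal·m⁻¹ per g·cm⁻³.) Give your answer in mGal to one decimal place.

Free-air correction = 0.3086 × 3371.0 = 1040.29 mGal
Free-air anomaly = 982011.98 − 982846.53 + (1040.29) = 205.74 mGal
Bouguer slab correction = 0.04193 × 2.34 × 3371.0 = 330.75 mGal
Simple Bouguer anomaly = 205.74 − (330.75) = -125.01 mGal
Complete Bouguer anomaly = -125.01 + 5.91 = -119.10 mGal

-119.1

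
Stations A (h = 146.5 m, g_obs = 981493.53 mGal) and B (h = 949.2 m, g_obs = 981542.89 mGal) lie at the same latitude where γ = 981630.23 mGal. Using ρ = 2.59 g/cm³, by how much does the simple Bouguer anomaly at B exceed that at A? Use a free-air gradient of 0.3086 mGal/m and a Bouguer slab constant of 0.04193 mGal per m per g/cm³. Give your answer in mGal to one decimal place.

209.9

Δg_SB(A) = 981493.53 − 981630.23 + 0.3086×146.5 − 0.04193×2.59×146.5 = -107.40 mGal
Δg_SB(B) = 981542.89 − 981630.23 + 0.3086×949.2 − 0.04193×2.59×949.2 = 102.50 mGal
Difference = 102.50 − (-107.40) = 209.90 mGal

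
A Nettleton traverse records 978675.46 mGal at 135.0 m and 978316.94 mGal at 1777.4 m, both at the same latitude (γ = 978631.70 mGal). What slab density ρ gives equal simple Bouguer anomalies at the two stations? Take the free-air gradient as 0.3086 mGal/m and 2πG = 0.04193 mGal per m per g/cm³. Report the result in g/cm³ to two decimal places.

2.15

Δg_obs = 978316.94 − 978675.46 = -358.52 mGal over Δh = 1777.4 − 135.0 = 1642.4 m
Equal Bouguer anomalies ⇒ Δg_obs + (0.3086 − 0.04193ρ)·Δh = 0
0.3086 − 0.04193ρ = −Δg_obs/Δh = 0.21829
ρ = (0.3086 − 0.21829) / 0.04193 = 2.15 g/cm³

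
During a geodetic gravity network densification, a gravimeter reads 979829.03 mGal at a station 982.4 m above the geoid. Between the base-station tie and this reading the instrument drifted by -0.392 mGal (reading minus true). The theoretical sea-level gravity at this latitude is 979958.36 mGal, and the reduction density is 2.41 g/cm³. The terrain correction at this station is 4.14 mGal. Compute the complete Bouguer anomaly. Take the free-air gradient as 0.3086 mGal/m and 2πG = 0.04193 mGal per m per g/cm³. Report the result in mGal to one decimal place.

Drift-corrected reading = 979829.03 − (-0.392) = 979829.422 mGal
Free-air correction = 0.3086 × 982.4 = 303.17 mGal
Free-air anomaly = 979829.422 − 979958.36 + (303.17) = 174.232 mGal
Bouguer slab correction = 0.04193 × 2.41 × 982.4 = 99.27 mGal
Simple Bouguer anomaly = 174.232 − (99.27) = 74.962 mGal
Complete Bouguer anomaly = 74.962 + 4.14 = 79.102 mGal

79.1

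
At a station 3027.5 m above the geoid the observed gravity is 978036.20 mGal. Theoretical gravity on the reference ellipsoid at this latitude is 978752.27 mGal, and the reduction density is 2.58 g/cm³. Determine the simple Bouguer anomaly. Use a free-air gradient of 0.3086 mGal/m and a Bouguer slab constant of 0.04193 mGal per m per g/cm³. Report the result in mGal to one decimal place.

Free-air correction = 0.3086 × 3027.5 = 934.29 mGal
Free-air anomaly = 978036.20 − 978752.27 + (934.29) = 218.22 mGal
Bouguer slab correction = 0.04193 × 2.58 × 3027.5 = 327.51 mGal
Simple Bouguer anomaly = 218.22 − (327.51) = -109.29 mGal

-109.3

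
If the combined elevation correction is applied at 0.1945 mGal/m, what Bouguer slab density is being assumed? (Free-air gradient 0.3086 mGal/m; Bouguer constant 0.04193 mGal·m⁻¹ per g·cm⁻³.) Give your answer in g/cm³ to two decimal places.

2.72

0.1945 = 0.3086 − 0.04193 × ρ
ρ = (0.3086 − 0.1945) / 0.04193 = 2.72 g/cm³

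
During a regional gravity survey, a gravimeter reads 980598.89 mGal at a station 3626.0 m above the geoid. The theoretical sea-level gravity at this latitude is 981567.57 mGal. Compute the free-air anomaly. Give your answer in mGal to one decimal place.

Free-air correction = 0.3086 × 3626.0 = 1118.98 mGal
Free-air anomaly = 980598.89 − 981567.57 + (1118.98) = 150.30 mGal

150.3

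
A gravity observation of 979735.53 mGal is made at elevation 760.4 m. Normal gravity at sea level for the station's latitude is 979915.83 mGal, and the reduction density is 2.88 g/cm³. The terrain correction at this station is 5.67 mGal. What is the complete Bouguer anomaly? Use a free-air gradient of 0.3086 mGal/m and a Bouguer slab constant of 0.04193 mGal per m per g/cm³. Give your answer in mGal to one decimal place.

-31.8

Free-air correction = 0.3086 × 760.4 = 234.66 mGal
Free-air anomaly = 979735.53 − 979915.83 + (234.66) = 54.36 mGal
Bouguer slab correction = 0.04193 × 2.88 × 760.4 = 91.82 mGal
Simple Bouguer anomaly = 54.36 − (91.82) = -37.46 mGal
Complete Bouguer anomaly = -37.46 + 5.67 = -31.79 mGal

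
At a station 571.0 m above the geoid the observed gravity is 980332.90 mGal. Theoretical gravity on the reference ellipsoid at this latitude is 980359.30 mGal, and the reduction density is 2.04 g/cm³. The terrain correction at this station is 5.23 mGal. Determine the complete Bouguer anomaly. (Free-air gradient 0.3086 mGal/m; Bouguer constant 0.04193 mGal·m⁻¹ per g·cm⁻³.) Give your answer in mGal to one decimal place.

Free-air correction = 0.3086 × 571.0 = 176.21 mGal
Free-air anomaly = 980332.90 − 980359.30 + (176.21) = 149.81 mGal
Bouguer slab correction = 0.04193 × 2.04 × 571.0 = 48.84 mGal
Simple Bouguer anomaly = 149.81 − (48.84) = 100.97 mGal
Complete Bouguer anomaly = 100.97 + 5.23 = 106.20 mGal

106.2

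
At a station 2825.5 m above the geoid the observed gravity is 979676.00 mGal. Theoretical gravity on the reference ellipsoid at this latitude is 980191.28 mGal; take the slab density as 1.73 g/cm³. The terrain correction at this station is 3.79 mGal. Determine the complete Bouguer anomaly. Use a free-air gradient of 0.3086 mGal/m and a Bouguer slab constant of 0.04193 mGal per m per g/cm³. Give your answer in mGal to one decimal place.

155.5

Free-air correction = 0.3086 × 2825.5 = 871.95 mGal
Free-air anomaly = 979676.00 − 980191.28 + (871.95) = 356.67 mGal
Bouguer slab correction = 0.04193 × 1.73 × 2825.5 = 204.96 mGal
Simple Bouguer anomaly = 356.67 − (204.96) = 151.71 mGal
Complete Bouguer anomaly = 151.71 + 3.79 = 155.50 mGal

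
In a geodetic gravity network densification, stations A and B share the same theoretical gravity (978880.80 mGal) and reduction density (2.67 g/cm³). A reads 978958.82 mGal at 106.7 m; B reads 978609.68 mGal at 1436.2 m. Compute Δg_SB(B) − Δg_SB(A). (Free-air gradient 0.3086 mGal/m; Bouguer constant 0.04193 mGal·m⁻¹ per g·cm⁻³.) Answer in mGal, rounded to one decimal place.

Δg_SB(A) = 978958.82 − 978880.80 + 0.3086×106.7 − 0.04193×2.67×106.7 = 99.00 mGal
Δg_SB(B) = 978609.68 − 978880.80 + 0.3086×1436.2 − 0.04193×2.67×1436.2 = 11.30 mGal
Difference = 11.30 − (99.00) = -87.70 mGal

-87.7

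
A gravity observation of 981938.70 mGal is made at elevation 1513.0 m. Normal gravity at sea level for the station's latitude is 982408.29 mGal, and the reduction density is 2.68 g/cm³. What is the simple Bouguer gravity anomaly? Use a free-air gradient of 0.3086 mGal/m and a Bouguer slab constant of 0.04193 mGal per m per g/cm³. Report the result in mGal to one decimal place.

-172.7

Free-air correction = 0.3086 × 1513.0 = 466.91 mGal
Free-air anomaly = 981938.70 − 982408.29 + (466.91) = -2.68 mGal
Bouguer slab correction = 0.04193 × 2.68 × 1513.0 = 170.02 mGal
Simple Bouguer anomaly = -2.68 − (170.02) = -172.70 mGal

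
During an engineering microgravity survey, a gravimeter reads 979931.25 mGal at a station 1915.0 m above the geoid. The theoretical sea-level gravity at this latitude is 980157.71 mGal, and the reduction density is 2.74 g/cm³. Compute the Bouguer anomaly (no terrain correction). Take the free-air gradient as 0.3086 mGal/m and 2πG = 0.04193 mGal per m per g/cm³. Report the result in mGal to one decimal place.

144.5

Free-air correction = 0.3086 × 1915.0 = 590.97 mGal
Free-air anomaly = 979931.25 − 980157.71 + (590.97) = 364.51 mGal
Bouguer slab correction = 0.04193 × 2.74 × 1915.0 = 220.01 mGal
Simple Bouguer anomaly = 364.51 − (220.01) = 144.50 mGal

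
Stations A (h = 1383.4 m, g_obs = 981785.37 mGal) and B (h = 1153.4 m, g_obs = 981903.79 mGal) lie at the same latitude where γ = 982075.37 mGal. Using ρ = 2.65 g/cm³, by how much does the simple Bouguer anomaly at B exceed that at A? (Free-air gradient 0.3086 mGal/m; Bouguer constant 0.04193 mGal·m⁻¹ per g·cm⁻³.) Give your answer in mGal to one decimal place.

Δg_SB(A) = 981785.37 − 982075.37 + 0.3086×1383.4 − 0.04193×2.65×1383.4 = -16.80 mGal
Δg_SB(B) = 981903.79 − 982075.37 + 0.3086×1153.4 − 0.04193×2.65×1153.4 = 56.20 mGal
Difference = 56.20 − (-16.80) = 73.00 mGal

73.0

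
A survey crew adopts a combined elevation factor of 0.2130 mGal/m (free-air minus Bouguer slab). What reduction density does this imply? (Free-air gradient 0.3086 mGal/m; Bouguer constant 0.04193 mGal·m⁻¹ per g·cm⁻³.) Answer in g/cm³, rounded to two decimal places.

2.28

0.2130 = 0.3086 − 0.04193 × ρ
ρ = (0.3086 − 0.2130) / 0.04193 = 2.28 g/cm³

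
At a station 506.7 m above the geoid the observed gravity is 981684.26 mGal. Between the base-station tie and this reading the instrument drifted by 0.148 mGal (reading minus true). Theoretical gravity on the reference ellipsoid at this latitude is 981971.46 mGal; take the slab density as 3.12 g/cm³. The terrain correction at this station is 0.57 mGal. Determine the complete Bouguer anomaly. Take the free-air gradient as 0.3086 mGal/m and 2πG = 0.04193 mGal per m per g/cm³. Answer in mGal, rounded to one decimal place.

Drift-corrected reading = 981684.26 − (0.148) = 981684.112 mGal
Free-air correction = 0.3086 × 506.7 = 156.37 mGal
Free-air anomaly = 981684.112 − 981971.46 + (156.37) = -130.978 mGal
Bouguer slab correction = 0.04193 × 3.12 × 506.7 = 66.29 mGal
Simple Bouguer anomaly = -130.978 − (66.29) = -197.268 mGal
Complete Bouguer anomaly = -197.268 + 0.57 = -196.698 mGal

-196.7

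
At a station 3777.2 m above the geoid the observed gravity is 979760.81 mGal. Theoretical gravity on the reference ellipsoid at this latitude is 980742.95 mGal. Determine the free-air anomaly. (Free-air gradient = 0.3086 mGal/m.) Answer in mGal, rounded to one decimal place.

Free-air correction = 0.3086 × 3777.2 = 1165.64 mGal
Free-air anomaly = 979760.81 − 980742.95 + (1165.64) = 183.50 mGal

183.5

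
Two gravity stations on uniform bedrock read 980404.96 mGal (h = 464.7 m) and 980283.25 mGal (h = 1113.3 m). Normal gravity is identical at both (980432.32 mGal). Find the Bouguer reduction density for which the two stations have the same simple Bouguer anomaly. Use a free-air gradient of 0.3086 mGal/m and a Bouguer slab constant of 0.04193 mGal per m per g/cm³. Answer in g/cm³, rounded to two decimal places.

Δg_obs = 980283.25 − 980404.96 = -121.71 mGal over Δh = 1113.3 − 464.7 = 648.6 m
Equal Bouguer anomalies ⇒ Δg_obs + (0.3086 − 0.04193ρ)·Δh = 0
0.3086 − 0.04193ρ = −Δg_obs/Δh = 0.18765
ρ = (0.3086 − 0.18765) / 0.04193 = 2.88 g/cm³

2.88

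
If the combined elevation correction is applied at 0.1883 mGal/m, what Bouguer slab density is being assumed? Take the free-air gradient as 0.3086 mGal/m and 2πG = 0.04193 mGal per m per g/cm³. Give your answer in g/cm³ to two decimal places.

0.1883 = 0.3086 − 0.04193 × ρ
ρ = (0.3086 − 0.1883) / 0.04193 = 2.87 g/cm³

2.87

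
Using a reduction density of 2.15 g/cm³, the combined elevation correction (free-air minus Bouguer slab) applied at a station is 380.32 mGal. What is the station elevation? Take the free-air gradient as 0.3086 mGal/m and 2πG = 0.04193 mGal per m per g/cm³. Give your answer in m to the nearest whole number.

1741

Combined gradient = 0.3086 − 0.04193 × 2.15 = 0.2184505 mGal/m
h = 380.32 / 0.2184505 = 1740.99 m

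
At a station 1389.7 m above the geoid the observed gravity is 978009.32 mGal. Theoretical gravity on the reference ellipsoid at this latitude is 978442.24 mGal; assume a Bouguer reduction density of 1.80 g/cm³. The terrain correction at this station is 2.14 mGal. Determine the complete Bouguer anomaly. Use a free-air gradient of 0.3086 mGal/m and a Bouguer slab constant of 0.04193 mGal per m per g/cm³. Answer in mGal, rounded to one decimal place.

-106.8

Free-air correction = 0.3086 × 1389.7 = 428.86 mGal
Free-air anomaly = 978009.32 − 978442.24 + (428.86) = -4.06 mGal
Bouguer slab correction = 0.04193 × 1.80 × 1389.7 = 104.89 mGal
Simple Bouguer anomaly = -4.06 − (104.89) = -108.95 mGal
Complete Bouguer anomaly = -108.95 + 2.14 = -106.81 mGal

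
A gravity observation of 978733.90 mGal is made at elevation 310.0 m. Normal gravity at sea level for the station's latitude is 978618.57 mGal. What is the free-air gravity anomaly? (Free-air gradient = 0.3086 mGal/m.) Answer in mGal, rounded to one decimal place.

Free-air correction = 0.3086 × 310.0 = 95.67 mGal
Free-air anomaly = 978733.90 − 978618.57 + (95.67) = 211.00 mGal

211.0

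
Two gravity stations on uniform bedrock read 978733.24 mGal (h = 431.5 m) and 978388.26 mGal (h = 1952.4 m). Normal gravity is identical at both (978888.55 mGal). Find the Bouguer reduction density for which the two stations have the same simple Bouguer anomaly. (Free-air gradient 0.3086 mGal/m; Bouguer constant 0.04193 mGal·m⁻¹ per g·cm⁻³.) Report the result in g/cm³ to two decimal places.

1.95

Δg_obs = 978388.26 − 978733.24 = -344.98 mGal over Δh = 1952.4 − 431.5 = 1520.9 m
Equal Bouguer anomalies ⇒ Δg_obs + (0.3086 − 0.04193ρ)·Δh = 0
0.3086 − 0.04193ρ = −Δg_obs/Δh = 0.22683
ρ = (0.3086 − 0.22683) / 0.04193 = 1.95 g/cm³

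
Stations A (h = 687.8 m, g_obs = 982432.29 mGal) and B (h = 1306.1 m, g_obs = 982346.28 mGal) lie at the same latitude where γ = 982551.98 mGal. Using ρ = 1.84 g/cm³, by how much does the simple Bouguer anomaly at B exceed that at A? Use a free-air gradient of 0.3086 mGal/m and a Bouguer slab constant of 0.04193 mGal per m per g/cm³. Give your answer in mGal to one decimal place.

57.1

Δg_SB(A) = 982432.29 − 982551.98 + 0.3086×687.8 − 0.04193×1.84×687.8 = 39.50 mGal
Δg_SB(B) = 982346.28 − 982551.98 + 0.3086×1306.1 − 0.04193×1.84×1306.1 = 96.60 mGal
Difference = 96.60 − (39.50) = 57.10 mGal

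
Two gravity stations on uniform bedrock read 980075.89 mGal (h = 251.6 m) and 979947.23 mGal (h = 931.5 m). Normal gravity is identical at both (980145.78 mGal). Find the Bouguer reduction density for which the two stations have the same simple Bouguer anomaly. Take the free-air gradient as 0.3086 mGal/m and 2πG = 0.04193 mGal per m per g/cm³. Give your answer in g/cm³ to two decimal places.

Δg_obs = 979947.23 − 980075.89 = -128.66 mGal over Δh = 931.5 − 251.6 = 679.9 m
Equal Bouguer anomalies ⇒ Δg_obs + (0.3086 − 0.04193ρ)·Δh = 0
0.3086 − 0.04193ρ = −Δg_obs/Δh = 0.18923
ρ = (0.3086 − 0.18923) / 0.04193 = 2.85 g/cm³

2.85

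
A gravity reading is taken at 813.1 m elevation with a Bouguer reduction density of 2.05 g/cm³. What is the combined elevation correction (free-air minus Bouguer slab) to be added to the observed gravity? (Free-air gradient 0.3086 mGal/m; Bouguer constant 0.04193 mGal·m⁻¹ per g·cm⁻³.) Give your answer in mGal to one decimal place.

Combined gradient = 0.3086 − 0.04193 × 2.05 = 0.2226435 mGal/m
Combined elevation correction = 0.2226435 × 813.1 = 181.0 mGal

181.0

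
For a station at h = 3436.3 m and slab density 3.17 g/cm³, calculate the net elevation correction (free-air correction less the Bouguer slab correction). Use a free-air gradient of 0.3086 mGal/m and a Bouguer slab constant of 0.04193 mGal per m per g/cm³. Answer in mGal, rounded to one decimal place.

Combined gradient = 0.3086 − 0.04193 × 3.17 = 0.1756819 mGal/m
Combined elevation correction = 0.1756819 × 3436.3 = 603.7 mGal

603.7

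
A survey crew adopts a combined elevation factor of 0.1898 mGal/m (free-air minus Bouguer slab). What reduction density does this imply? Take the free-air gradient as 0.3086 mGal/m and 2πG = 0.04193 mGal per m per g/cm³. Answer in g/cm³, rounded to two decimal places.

2.83

0.1898 = 0.3086 − 0.04193 × ρ
ρ = (0.3086 − 0.1898) / 0.04193 = 2.83 g/cm³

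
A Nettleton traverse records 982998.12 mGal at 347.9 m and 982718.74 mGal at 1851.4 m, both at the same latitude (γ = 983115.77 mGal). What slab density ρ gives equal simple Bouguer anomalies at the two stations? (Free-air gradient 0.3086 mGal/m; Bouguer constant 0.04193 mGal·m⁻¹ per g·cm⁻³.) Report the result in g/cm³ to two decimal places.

2.93

Δg_obs = 982718.74 − 982998.12 = -279.38 mGal over Δh = 1851.4 − 347.9 = 1503.5 m
Equal Bouguer anomalies ⇒ Δg_obs + (0.3086 − 0.04193ρ)·Δh = 0
0.3086 − 0.04193ρ = −Δg_obs/Δh = 0.18582
ρ = (0.3086 − 0.18582) / 0.04193 = 2.93 g/cm³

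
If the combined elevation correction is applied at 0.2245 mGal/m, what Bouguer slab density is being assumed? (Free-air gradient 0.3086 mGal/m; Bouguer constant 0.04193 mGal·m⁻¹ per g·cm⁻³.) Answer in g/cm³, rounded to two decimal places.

0.2245 = 0.3086 − 0.04193 × ρ
ρ = (0.3086 − 0.2245) / 0.04193 = 2.01 g/cm³

2.01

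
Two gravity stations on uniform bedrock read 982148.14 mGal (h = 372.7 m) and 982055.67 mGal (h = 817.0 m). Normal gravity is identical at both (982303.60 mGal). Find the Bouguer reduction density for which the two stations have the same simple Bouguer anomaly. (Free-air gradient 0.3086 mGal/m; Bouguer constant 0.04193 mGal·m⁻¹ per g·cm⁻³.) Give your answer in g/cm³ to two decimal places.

Δg_obs = 982055.67 − 982148.14 = -92.47 mGal over Δh = 817.0 − 372.7 = 444.3 m
Equal Bouguer anomalies ⇒ Δg_obs + (0.3086 − 0.04193ρ)·Δh = 0
0.3086 − 0.04193ρ = −Δg_obs/Δh = 0.20813
ρ = (0.3086 − 0.20813) / 0.04193 = 2.40 g/cm³

2.40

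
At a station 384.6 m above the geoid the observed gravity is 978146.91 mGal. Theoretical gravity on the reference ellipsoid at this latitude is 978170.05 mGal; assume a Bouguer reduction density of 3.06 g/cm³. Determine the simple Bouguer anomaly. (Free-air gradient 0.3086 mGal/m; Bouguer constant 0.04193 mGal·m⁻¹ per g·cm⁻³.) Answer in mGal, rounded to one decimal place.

Free-air correction = 0.3086 × 384.6 = 118.69 mGal
Free-air anomaly = 978146.91 − 978170.05 + (118.69) = 95.55 mGal
Bouguer slab correction = 0.04193 × 3.06 × 384.6 = 49.35 mGal
Simple Bouguer anomaly = 95.55 − (49.35) = 46.20 mGal

46.2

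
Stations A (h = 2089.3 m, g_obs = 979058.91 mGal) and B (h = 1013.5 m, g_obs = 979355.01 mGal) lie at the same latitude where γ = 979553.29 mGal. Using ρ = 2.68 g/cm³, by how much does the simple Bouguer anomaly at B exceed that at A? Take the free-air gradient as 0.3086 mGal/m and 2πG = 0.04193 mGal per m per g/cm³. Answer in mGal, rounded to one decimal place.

85.0

Δg_SB(A) = 979058.91 − 979553.29 + 0.3086×2089.3 − 0.04193×2.68×2089.3 = -84.40 mGal
Δg_SB(B) = 979355.01 − 979553.29 + 0.3086×1013.5 − 0.04193×2.68×1013.5 = 0.60 mGal
Difference = 0.60 − (-84.40) = 85.00 mGal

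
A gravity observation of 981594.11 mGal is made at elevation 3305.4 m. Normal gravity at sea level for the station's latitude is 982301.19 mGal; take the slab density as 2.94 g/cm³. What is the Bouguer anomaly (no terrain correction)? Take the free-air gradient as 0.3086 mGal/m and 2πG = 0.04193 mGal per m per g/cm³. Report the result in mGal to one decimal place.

Free-air correction = 0.3086 × 3305.4 = 1020.05 mGal
Free-air anomaly = 981594.11 − 982301.19 + (1020.05) = 312.97 mGal
Bouguer slab correction = 0.04193 × 2.94 × 3305.4 = 407.47 mGal
Simple Bouguer anomaly = 312.97 − (407.47) = -94.50 mGal

-94.5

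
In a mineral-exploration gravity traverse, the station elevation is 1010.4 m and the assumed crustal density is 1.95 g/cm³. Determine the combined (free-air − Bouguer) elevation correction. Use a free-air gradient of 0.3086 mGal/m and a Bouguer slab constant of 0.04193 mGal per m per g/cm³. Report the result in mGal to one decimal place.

229.2

Combined gradient = 0.3086 − 0.04193 × 1.95 = 0.2268365 mGal/m
Combined elevation correction = 0.2268365 × 1010.4 = 229.2 mGal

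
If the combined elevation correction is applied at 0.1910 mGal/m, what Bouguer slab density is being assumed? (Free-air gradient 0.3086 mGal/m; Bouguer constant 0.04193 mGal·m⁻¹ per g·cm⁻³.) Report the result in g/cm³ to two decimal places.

0.1910 = 0.3086 − 0.04193 × ρ
ρ = (0.3086 − 0.1910) / 0.04193 = 2.80 g/cm³

2.80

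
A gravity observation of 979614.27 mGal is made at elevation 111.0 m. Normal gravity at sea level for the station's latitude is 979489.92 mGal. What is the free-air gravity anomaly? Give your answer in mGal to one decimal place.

Free-air correction = 0.3086 × 111.0 = 34.25 mGal
Free-air anomaly = 979614.27 − 979489.92 + (34.25) = 158.60 mGal

158.6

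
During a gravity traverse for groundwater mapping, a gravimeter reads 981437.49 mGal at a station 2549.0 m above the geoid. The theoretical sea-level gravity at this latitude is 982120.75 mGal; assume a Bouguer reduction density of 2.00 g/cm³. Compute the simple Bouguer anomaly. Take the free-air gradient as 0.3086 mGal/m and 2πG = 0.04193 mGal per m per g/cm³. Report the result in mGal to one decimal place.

Free-air correction = 0.3086 × 2549.0 = 786.62 mGal
Free-air anomaly = 981437.49 − 982120.75 + (786.62) = 103.36 mGal
Bouguer slab correction = 0.04193 × 2.00 × 2549.0 = 213.76 mGal
Simple Bouguer anomaly = 103.36 − (213.76) = -110.40 mGal

-110.4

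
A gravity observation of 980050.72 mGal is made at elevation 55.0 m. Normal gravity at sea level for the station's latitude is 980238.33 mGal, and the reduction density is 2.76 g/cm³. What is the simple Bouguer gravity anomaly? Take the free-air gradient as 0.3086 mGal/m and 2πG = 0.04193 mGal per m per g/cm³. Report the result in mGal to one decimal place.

Free-air correction = 0.3086 × 55.0 = 16.97 mGal
Free-air anomaly = 980050.72 − 980238.33 + (16.97) = -170.64 mGal
Bouguer slab correction = 0.04193 × 2.76 × 55.0 = 6.36 mGal
Simple Bouguer anomaly = -170.64 − (6.36) = -177.00 mGal

-177.0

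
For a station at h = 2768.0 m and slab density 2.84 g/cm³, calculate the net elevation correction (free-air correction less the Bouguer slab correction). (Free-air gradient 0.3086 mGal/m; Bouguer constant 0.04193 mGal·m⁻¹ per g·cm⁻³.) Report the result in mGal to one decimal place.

Combined gradient = 0.3086 − 0.04193 × 2.84 = 0.1895188 mGal/m
Combined elevation correction = 0.1895188 × 2768.0 = 524.6 mGal

524.6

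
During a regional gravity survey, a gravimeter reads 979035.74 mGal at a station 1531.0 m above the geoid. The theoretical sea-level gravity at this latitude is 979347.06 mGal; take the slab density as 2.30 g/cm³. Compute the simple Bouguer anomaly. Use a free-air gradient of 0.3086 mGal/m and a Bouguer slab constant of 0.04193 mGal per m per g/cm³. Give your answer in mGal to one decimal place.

13.5

Free-air correction = 0.3086 × 1531.0 = 472.47 mGal
Free-air anomaly = 979035.74 − 979347.06 + (472.47) = 161.15 mGal
Bouguer slab correction = 0.04193 × 2.30 × 1531.0 = 147.65 mGal
Simple Bouguer anomaly = 161.15 − (147.65) = 13.50 mGal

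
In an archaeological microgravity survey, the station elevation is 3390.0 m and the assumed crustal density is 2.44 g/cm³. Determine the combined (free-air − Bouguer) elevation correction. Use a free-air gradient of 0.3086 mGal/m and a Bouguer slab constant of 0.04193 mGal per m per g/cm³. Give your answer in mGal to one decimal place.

699.3

Combined gradient = 0.3086 − 0.04193 × 2.44 = 0.2062908 mGal/m
Combined elevation correction = 0.2062908 × 3390.0 = 699.3 mGal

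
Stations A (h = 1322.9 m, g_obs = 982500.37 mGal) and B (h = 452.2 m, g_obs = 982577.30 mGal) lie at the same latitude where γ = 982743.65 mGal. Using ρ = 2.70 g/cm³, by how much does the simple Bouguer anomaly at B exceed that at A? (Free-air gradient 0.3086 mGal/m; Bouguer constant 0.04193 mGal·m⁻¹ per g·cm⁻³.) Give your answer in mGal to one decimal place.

-93.2

Δg_SB(A) = 982500.37 − 982743.65 + 0.3086×1322.9 − 0.04193×2.70×1322.9 = 15.20 mGal
Δg_SB(B) = 982577.30 − 982743.65 + 0.3086×452.2 − 0.04193×2.70×452.2 = -78.00 mGal
Difference = -78.00 − (15.20) = -93.20 mGal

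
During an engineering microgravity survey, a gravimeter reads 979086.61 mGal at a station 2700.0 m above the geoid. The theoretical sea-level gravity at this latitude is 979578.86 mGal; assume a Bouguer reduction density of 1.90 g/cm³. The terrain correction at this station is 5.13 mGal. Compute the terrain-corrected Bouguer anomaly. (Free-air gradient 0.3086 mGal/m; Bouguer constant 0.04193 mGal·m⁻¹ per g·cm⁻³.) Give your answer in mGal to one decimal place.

131.0

Free-air correction = 0.3086 × 2700.0 = 833.22 mGal
Free-air anomaly = 979086.61 − 979578.86 + (833.22) = 340.97 mGal
Bouguer slab correction = 0.04193 × 1.90 × 2700.0 = 215.10 mGal
Simple Bouguer anomaly = 340.97 − (215.10) = 125.87 mGal
Complete Bouguer anomaly = 125.87 + 5.13 = 131.00 mGal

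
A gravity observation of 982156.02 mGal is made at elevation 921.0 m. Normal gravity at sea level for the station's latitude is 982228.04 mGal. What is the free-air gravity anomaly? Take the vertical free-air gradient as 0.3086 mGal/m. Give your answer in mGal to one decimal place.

212.2

Free-air correction = 0.3086 × 921.0 = 284.22 mGal
Free-air anomaly = 982156.02 − 982228.04 + (284.22) = 212.20 mGal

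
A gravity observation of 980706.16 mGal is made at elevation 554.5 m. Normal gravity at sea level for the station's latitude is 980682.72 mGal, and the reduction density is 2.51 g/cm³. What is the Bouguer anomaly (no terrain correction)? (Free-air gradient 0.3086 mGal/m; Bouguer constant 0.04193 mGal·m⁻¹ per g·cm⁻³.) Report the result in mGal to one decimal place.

136.2

Free-air correction = 0.3086 × 554.5 = 171.12 mGal
Free-air anomaly = 980706.16 − 980682.72 + (171.12) = 194.56 mGal
Bouguer slab correction = 0.04193 × 2.51 × 554.5 = 58.36 mGal
Simple Bouguer anomaly = 194.56 − (58.36) = 136.20 mGal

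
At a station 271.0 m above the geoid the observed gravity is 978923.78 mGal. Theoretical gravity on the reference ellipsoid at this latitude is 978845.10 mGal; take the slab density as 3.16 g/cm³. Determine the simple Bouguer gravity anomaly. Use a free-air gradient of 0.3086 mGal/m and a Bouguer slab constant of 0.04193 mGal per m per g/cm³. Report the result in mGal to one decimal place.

126.4

Free-air correction = 0.3086 × 271.0 = 83.63 mGal
Free-air anomaly = 978923.78 − 978845.10 + (83.63) = 162.31 mGal
Bouguer slab correction = 0.04193 × 3.16 × 271.0 = 35.91 mGal
Simple Bouguer anomaly = 162.31 − (35.91) = 126.40 mGal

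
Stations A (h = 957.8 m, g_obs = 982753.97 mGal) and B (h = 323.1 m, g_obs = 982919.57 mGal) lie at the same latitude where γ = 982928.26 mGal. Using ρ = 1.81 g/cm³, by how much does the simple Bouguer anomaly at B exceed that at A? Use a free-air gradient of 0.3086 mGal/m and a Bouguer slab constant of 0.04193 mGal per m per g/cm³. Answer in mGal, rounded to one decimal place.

Δg_SB(A) = 982753.97 − 982928.26 + 0.3086×957.8 − 0.04193×1.81×957.8 = 48.60 mGal
Δg_SB(B) = 982919.57 − 982928.26 + 0.3086×323.1 − 0.04193×1.81×323.1 = 66.50 mGal
Difference = 66.50 − (48.60) = 17.90 mGal

17.9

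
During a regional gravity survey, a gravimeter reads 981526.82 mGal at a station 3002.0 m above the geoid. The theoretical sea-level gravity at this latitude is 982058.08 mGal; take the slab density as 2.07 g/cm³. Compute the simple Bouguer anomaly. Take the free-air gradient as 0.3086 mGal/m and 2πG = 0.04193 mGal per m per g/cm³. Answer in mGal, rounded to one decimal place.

134.6

Free-air correction = 0.3086 × 3002.0 = 926.42 mGal
Free-air anomaly = 981526.82 − 982058.08 + (926.42) = 395.16 mGal
Bouguer slab correction = 0.04193 × 2.07 × 3002.0 = 260.56 mGal
Simple Bouguer anomaly = 395.16 − (260.56) = 134.60 mGal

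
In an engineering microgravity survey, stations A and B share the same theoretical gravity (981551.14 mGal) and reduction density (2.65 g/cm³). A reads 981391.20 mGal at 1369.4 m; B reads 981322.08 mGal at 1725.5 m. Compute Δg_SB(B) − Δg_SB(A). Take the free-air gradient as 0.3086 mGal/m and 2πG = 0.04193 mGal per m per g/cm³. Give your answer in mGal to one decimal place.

1.2

Δg_SB(A) = 981391.20 − 981551.14 + 0.3086×1369.4 − 0.04193×2.65×1369.4 = 110.50 mGal
Δg_SB(B) = 981322.08 − 981551.14 + 0.3086×1725.5 − 0.04193×2.65×1725.5 = 111.70 mGal
Difference = 111.70 − (110.50) = 1.20 mGal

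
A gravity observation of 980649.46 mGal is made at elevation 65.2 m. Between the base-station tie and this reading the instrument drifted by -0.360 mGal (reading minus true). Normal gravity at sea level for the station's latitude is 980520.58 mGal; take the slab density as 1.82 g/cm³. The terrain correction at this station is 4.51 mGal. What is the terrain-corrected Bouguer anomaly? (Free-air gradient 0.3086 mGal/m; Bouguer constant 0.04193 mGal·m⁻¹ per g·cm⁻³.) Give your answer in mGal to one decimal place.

148.9

Drift-corrected reading = 980649.46 − (-0.360) = 980649.820 mGal
Free-air correction = 0.3086 × 65.2 = 20.12 mGal
Free-air anomaly = 980649.820 − 980520.58 + (20.12) = 149.360 mGal
Bouguer slab correction = 0.04193 × 1.82 × 65.2 = 4.98 mGal
Simple Bouguer anomaly = 149.360 − (4.98) = 144.380 mGal
Complete Bouguer anomaly = 144.380 + 4.51 = 148.890 mGal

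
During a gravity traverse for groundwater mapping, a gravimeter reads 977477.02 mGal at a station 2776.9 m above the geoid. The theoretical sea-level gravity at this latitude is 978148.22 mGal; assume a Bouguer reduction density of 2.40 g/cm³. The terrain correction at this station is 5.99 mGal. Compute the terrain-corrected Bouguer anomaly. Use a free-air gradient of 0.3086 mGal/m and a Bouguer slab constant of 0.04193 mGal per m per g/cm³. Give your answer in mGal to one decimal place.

Free-air correction = 0.3086 × 2776.9 = 856.95 mGal
Free-air anomaly = 977477.02 − 978148.22 + (856.95) = 185.75 mGal
Bouguer slab correction = 0.04193 × 2.40 × 2776.9 = 279.45 mGal
Simple Bouguer anomaly = 185.75 − (279.45) = -93.70 mGal
Complete Bouguer anomaly = -93.70 + 5.99 = -87.71 mGal

-87.7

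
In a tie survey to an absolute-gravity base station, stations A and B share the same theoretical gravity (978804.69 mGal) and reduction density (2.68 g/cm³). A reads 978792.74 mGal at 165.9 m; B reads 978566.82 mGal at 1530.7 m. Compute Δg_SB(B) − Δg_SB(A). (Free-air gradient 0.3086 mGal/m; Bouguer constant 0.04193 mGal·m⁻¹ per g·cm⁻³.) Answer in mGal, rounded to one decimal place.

41.9

Δg_SB(A) = 978792.74 − 978804.69 + 0.3086×165.9 − 0.04193×2.68×165.9 = 20.60 mGal
Δg_SB(B) = 978566.82 − 978804.69 + 0.3086×1530.7 − 0.04193×2.68×1530.7 = 62.50 mGal
Difference = 62.50 − (20.60) = 41.90 mGal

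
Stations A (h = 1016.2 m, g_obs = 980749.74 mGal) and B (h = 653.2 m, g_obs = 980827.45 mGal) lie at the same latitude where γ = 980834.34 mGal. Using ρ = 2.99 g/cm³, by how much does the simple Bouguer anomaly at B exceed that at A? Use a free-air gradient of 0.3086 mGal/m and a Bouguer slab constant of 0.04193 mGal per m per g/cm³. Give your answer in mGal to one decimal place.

11.2

Δg_SB(A) = 980749.74 − 980834.34 + 0.3086×1016.2 − 0.04193×2.99×1016.2 = 101.60 mGal
Δg_SB(B) = 980827.45 − 980834.34 + 0.3086×653.2 − 0.04193×2.99×653.2 = 112.80 mGal
Difference = 112.80 − (101.60) = 11.20 mGal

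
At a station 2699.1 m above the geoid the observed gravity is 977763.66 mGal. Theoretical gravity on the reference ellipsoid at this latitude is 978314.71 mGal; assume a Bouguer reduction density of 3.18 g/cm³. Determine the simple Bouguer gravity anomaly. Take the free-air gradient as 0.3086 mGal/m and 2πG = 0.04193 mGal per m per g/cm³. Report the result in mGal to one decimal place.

Free-air correction = 0.3086 × 2699.1 = 832.94 mGal
Free-air anomaly = 977763.66 − 978314.71 + (832.94) = 281.89 mGal
Bouguer slab correction = 0.04193 × 3.18 × 2699.1 = 359.89 mGal
Simple Bouguer anomaly = 281.89 − (359.89) = -78.00 mGal

-78.0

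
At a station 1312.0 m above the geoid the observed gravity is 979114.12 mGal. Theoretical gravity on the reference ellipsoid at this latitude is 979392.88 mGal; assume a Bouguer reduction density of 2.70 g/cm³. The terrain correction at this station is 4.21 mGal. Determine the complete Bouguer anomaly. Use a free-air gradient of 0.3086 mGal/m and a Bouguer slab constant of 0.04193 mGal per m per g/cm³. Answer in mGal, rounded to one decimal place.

-18.2

Free-air correction = 0.3086 × 1312.0 = 404.88 mGal
Free-air anomaly = 979114.12 − 979392.88 + (404.88) = 126.12 mGal
Bouguer slab correction = 0.04193 × 2.70 × 1312.0 = 148.53 mGal
Simple Bouguer anomaly = 126.12 − (148.53) = -22.41 mGal
Complete Bouguer anomaly = -22.41 + 4.21 = -18.20 mGal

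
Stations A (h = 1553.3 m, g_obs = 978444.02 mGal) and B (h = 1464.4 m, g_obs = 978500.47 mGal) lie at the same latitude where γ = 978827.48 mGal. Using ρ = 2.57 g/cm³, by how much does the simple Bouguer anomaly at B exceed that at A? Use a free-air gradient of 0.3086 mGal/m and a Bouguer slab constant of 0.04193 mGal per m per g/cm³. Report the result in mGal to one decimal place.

38.6

Δg_SB(A) = 978444.02 − 978827.48 + 0.3086×1553.3 − 0.04193×2.57×1553.3 = -71.50 mGal
Δg_SB(B) = 978500.47 − 978827.48 + 0.3086×1464.4 − 0.04193×2.57×1464.4 = -32.90 mGal
Difference = -32.90 − (-71.50) = 38.60 mGal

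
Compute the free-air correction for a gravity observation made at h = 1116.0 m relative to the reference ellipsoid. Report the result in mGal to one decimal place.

344.4

Free-air correction = 0.3086 × 1116.0 = 344.4 mGal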